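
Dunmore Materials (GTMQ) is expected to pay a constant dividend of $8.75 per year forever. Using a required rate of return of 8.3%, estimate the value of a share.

$105.42

Zero-growth DDM (perpetuity): P₀ = D/r = 8.75 / 0.083 = 105.4217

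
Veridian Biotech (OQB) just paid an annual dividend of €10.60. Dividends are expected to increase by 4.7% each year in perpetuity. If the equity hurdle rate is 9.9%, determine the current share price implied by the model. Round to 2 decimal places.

Gordon growth model: P₀ = D₁/(r − g). D₁ = 10.60 × (1 + 0.047) = 11.0982.
P₀ = 11.0982 / (0.099 − 0.047) = 11.0982 / 0.052 = 213.4269

€213.43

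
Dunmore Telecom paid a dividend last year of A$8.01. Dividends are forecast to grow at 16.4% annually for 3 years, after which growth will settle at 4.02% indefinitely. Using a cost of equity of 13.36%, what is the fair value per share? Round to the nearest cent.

Two-stage DDM. Project D₁…D_3 at 0.164, terminal growth 0.0402, discount at r = 0.1336.
D_1 = 9.3236
D_2 = 10.8527
D_3 = 12.6326
Terminal value at t=3: TV = D_4/(r−g) = 13.1404/(0.1336−0.0402) = 140.6894
P₀ = 9.3236/(1+0.1336)^1 + 10.8527/(1+0.1336)^2 + 12.6326/(1+0.1336)^3 + 140.6894/(1+0.1336)^3 = 121.9209

A$121.92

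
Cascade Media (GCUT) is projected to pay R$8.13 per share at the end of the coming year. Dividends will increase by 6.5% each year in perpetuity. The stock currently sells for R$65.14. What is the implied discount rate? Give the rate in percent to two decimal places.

18.98%

Rearranging the constant-growth DDM: r = D₁/P₀ + g.
r = 8.1300 / 65.14 + 0.065 = 0.12481 + 0.065 = 0.18981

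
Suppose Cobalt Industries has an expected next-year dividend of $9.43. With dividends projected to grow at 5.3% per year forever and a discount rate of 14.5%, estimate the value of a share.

$102.50

Gordon growth model: P₀ = D₁/(r − g), with D₁ = 9.43 given directly.
P₀ = 9.4300 / (0.145 − 0.053) = 9.4300 / 0.092 = 102.5000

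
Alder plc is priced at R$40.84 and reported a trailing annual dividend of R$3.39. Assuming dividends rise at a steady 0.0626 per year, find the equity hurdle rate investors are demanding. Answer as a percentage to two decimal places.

15.08%

Rearranging the constant-growth DDM: r = D₁/P₀ + g.
D₁ = 3.39 × (1 + 0.0626) = 3.6022.
r = 3.6022 / 40.84 + 0.0626 = 0.08820 + 0.0626 = 0.15080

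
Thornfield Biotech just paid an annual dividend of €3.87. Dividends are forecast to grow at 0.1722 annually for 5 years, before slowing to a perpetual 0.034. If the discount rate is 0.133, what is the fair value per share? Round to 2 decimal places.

Two-stage DDM. Project D₁…D_5 at 0.1722, terminal growth 0.034, discount at r = 0.133.
D_1 = 4.5364
D_2 = 5.3176
D_3 = 6.2333
D_4 = 7.3066
D_5 = 8.5648
Terminal value at t=5: TV = D_6/(r−g) = 8.8561/(0.133−0.034) = 89.4551
P₀ = 4.5364/(1+0.133)^1 + 5.3176/(1+0.133)^2 + 6.2333/(1+0.133)^3 + 7.3066/(1+0.133)^4 + 8.5648/(1+0.133)^5 + 89.4551/(1+0.133)^5 = 69.3667

€69.37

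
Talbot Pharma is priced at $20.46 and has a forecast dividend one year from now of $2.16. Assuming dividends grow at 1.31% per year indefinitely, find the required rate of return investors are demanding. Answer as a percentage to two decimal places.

11.87%

Rearranging the constant-growth DDM: r = D₁/P₀ + g.
r = 2.1600 / 20.46 + 0.0131 = 0.10557 + 0.0131 = 0.11867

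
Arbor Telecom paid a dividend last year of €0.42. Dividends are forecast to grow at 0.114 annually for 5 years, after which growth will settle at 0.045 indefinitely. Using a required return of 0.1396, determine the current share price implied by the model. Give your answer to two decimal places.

Two-stage DDM. Project D₁…D_5 at 0.114, terminal growth 0.045, discount at r = 0.1396.
D_1 = 0.4679
D_2 = 0.5212
D_3 = 0.5806
D_4 = 0.6468
D_5 = 0.7206
Terminal value at t=5: TV = D_6/(r−g) = 0.7530/(0.1396−0.045) = 7.9598
P₀ = 0.4679/(1+0.1396)^1 + 0.5212/(1+0.1396)^2 + 0.5806/(1+0.1396)^3 + 0.6468/(1+0.1396)^4 + 0.7206/(1+0.1396)^5 + 7.9598/(1+0.1396)^5 = 6.1040

€6.10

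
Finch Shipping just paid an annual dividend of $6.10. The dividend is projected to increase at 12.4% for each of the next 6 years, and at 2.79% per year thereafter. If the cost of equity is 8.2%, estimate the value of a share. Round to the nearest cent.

Two-stage DDM. Project D₁…D_6 at 0.124, terminal growth 0.0279, discount at r = 0.082.
D_1 = 6.8564
D_2 = 7.7066
D_3 = 8.6622
D_4 = 9.7363
D_5 = 10.9436
D_6 = 12.3006
Terminal value at t=6: TV = D_7/(r−g) = 12.6438/(0.082−0.0279) = 233.7122
P₀ = 6.8564/(1+0.082)^1 + 7.7066/(1+0.082)^2 + 8.6622/(1+0.082)^3 + 9.7363/(1+0.082)^4 + 10.9436/(1+0.082)^5 + 12.3006/(1+0.082)^6 + 233.7122/(1+0.082)^6 = 187.5594

$187.56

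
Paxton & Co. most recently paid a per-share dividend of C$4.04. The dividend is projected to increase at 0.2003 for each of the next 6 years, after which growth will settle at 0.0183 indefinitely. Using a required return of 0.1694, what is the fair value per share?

C$58.42

Two-stage DDM. Project D₁…D_6 at 0.2003, terminal growth 0.0183, discount at r = 0.1694.
D_1 = 4.8492
D_2 = 5.8205
D_3 = 6.9864
D_4 = 8.3857
D_5 = 10.0654
D_6 = 12.0815
Terminal value at t=6: TV = D_7/(r−g) = 12.3026/(0.1694−0.0183) = 81.4201
P₀ = 4.8492/(1+0.1694)^1 + 5.8205/(1+0.1694)^2 + 6.9864/(1+0.1694)^3 + 8.3857/(1+0.1694)^4 + 10.0654/(1+0.1694)^5 + 12.0815/(1+0.1694)^6 + 81.4201/(1+0.1694)^6 = 58.4217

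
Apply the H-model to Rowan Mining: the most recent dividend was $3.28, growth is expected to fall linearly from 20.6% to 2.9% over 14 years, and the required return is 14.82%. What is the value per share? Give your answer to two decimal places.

H-model: P₀ = D₀[(1+g_L) + H(g_S−g_L)]/(r−g_L), with H = 14/2 = 7.
P₀ = 3.28 × [(1+0.029) + 7×(0.206−0.029)] / (0.1482−0.029)
   = 3.28 × 2.2680 / 0.1192 = 62.4081

$62.41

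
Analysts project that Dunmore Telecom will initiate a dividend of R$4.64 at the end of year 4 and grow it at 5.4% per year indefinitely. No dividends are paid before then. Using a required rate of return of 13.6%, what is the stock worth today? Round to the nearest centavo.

Deferred-dividend DDM. At t=3 the remaining stream is a growing perpetuity with first payment D_4 = 4.64.
V_3 = D_4/(r−g) = 4.64/(0.136−0.054) = 56.5854
P₀ = V_3/(1+r)^3 = 56.5854/(1+0.136)^3 = 38.5984

R$38.60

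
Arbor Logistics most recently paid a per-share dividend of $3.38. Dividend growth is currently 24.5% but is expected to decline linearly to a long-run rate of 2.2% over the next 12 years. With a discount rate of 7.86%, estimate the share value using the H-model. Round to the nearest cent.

H-model: P₀ = D₀[(1+g_L) + H(g_S−g_L)]/(r−g_L), with H = 12/2 = 6.
P₀ = 3.38 × [(1+0.022) + 6×(0.245−0.022)] / (0.0786−0.022)
   = 3.38 × 2.3600 / 0.0566 = 140.9329

$140.93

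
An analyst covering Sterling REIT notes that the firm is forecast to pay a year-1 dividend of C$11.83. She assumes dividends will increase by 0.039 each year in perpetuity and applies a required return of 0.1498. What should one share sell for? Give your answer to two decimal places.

C$106.77

Gordon growth model: P₀ = D₁/(r − g), with D₁ = 11.83 given directly.
P₀ = 11.8300 / (0.1498 − 0.039) = 11.8300 / 0.1108 = 106.7690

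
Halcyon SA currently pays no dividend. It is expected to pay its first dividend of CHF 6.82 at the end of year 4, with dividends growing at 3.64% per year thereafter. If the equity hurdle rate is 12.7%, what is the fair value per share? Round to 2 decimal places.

CHF 52.59

Deferred-dividend DDM. At t=3 the remaining stream is a growing perpetuity with first payment D_4 = 6.82.
V_3 = D_4/(r−g) = 6.82/(0.127−0.0364) = 75.2759
P₀ = V_3/(1+r)^3 = 75.2759/(1+0.127)^3 = 52.5877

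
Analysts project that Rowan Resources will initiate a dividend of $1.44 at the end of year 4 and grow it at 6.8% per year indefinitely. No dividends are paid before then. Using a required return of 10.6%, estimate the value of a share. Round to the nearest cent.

Deferred-dividend DDM. At t=3 the remaining stream is a growing perpetuity with first payment D_4 = 1.44.
V_3 = D_4/(r−g) = 1.44/(0.106−0.068) = 37.8947
P₀ = V_3/(1+r)^3 = 37.8947/(1+0.106)^3 = 28.0100

$28.01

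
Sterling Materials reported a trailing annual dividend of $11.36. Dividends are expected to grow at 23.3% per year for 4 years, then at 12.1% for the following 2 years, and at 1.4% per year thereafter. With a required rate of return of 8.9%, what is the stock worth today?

$369.04

Three-stage DDM. Project D₁…D_6; terminal Gordon value at t=6 with g = 0.014; discount at r = 0.089.
D_1 = 14.0069
D_2 = 17.2705
D_3 = 21.2945
D_4 = 26.2561
D_5 = 29.4331
D_6 = 32.9945
TV_6 = 33.4564/(0.089−0.014) = 446.0860
P₀ = Σ Dₜ/(1+r)ᵗ + TV_6/(1+r)^6 = 369.0376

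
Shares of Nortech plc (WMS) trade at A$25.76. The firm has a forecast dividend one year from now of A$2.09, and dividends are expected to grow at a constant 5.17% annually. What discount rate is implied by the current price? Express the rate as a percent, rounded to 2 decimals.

13.28%

Rearranging the constant-growth DDM: r = D₁/P₀ + g.
r = 2.0900 / 25.76 + 0.0517 = 0.08113 + 0.0517 = 0.13283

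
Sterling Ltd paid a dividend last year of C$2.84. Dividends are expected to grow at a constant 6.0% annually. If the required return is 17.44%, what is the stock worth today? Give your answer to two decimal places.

Gordon growth model: P₀ = D₁/(r − g). D₁ = 2.84 × (1 + 0.06) = 3.0104.
P₀ = 3.0104 / (0.1744 − 0.06) = 3.0104 / 0.1144 = 26.3147

C$26.31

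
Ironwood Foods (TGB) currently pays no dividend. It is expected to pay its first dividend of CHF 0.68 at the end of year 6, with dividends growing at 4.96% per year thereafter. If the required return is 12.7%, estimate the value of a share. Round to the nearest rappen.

Deferred-dividend DDM. At t=5 the remaining stream is a growing perpetuity with first payment D_6 = 0.68.
V_5 = D_6/(r−g) = 0.68/(0.127−0.0496) = 8.7855
P₀ = V_5/(1+r)^5 = 8.7855/(1+0.127)^5 = 4.8322

CHF 4.83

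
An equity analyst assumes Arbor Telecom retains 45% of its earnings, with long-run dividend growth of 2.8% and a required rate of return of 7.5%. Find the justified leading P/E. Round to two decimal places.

Payout ratio b = 1 − 0.45 = 0.55.
Justified leading P/E = b/(r−g) = 0.55/(0.075−0.028) = 11.7021

11.70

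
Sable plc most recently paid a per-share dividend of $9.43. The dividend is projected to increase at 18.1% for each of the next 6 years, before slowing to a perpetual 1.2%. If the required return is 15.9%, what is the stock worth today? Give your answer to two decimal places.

Two-stage DDM. Project D₁…D_6 at 0.181, terminal growth 0.012, discount at r = 0.159.
D_1 = 11.1368
D_2 = 13.1526
D_3 = 15.5332
D_4 = 18.3447
D_5 = 21.6651
D_6 = 25.5865
Terminal value at t=6: TV = D_7/(r−g) = 25.8935/(0.159−0.012) = 176.1466
P₀ = 11.1368/(1+0.159)^1 + 13.1526/(1+0.159)^2 + 15.5332/(1+0.159)^3 + 18.3447/(1+0.159)^4 + 21.6651/(1+0.159)^5 + 25.5865/(1+0.159)^6 + 176.1466/(1+0.159)^6 = 133.1333

$133.13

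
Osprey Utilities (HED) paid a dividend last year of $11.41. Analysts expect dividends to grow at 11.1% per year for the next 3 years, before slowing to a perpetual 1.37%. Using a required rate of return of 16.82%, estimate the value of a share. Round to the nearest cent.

$95.38

Two-stage DDM. Project D₁…D_3 at 0.111, terminal growth 0.0137, discount at r = 0.1682.
D_1 = 12.6765
D_2 = 14.0836
D_3 = 15.6469
Terminal value at t=3: TV = D_4/(r−g) = 15.8612/(0.1682−0.0137) = 102.6618
P₀ = 12.6765/(1+0.1682)^1 + 14.0836/(1+0.1682)^2 + 15.6469/(1+0.1682)^3 + 102.6618/(1+0.1682)^3 = 95.3817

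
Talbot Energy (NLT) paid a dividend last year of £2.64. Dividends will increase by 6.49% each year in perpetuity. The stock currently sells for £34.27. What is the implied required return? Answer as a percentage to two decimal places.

Rearranging the constant-growth DDM: r = D₁/P₀ + g.
D₁ = 2.64 × (1 + 0.0649) = 2.8113.
r = 2.8113 / 34.27 + 0.0649 = 0.08203 + 0.0649 = 0.14693

14.69%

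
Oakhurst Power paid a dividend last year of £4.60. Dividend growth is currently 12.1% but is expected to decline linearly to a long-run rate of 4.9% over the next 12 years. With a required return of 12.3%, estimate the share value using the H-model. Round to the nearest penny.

£92.06

H-model: P₀ = D₀[(1+g_L) + H(g_S−g_L)]/(r−g_L), with H = 12/2 = 6.
P₀ = 4.60 × [(1+0.049) + 6×(0.121−0.049)] / (0.123−0.049)
   = 4.60 × 1.4810 / 0.074 = 92.0622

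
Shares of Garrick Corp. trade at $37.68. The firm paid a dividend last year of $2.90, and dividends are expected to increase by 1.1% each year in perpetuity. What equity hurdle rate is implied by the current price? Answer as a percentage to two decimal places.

Rearranging the constant-growth DDM: r = D₁/P₀ + g.
D₁ = 2.90 × (1 + 0.011) = 2.9319.
r = 2.9319 / 37.68 + 0.011 = 0.07781 + 0.011 = 0.08881

8.88%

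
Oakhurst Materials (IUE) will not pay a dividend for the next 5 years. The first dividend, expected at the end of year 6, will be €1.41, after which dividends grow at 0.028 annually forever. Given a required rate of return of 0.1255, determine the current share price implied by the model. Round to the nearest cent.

€8.01

Deferred-dividend DDM. At t=5 the remaining stream is a growing perpetuity with first payment D_6 = 1.41.
V_5 = D_6/(r−g) = 1.41/(0.1255−0.028) = 14.4615
P₀ = V_5/(1+r)^5 = 14.4615/(1+0.1255)^5 = 8.0073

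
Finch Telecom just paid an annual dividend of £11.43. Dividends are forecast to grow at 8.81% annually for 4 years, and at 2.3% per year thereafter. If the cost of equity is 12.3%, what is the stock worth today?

Two-stage DDM. Project D₁…D_4 at 0.0881, terminal growth 0.023, discount at r = 0.123.
D_1 = 12.4370
D_2 = 13.5327
D_3 = 14.7249
D_4 = 16.0222
Terminal value at t=4: TV = D_5/(r−g) = 16.3907/(0.123−0.023) = 163.9069
P₀ = 12.4370/(1+0.123)^1 + 13.5327/(1+0.123)^2 + 14.7249/(1+0.123)^3 + 16.0222/(1+0.123)^4 + 163.9069/(1+0.123)^4 = 145.3337

£145.33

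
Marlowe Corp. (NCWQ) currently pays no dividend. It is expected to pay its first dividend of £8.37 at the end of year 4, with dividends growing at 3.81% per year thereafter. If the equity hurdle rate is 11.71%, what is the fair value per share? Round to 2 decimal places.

£76.00

Deferred-dividend DDM. At t=3 the remaining stream is a growing perpetuity with first payment D_4 = 8.37.
V_3 = D_4/(r−g) = 8.37/(0.1171−0.0381) = 105.9494
P₀ = V_3/(1+r)^3 = 105.9494/(1+0.1171)^3 = 76.0015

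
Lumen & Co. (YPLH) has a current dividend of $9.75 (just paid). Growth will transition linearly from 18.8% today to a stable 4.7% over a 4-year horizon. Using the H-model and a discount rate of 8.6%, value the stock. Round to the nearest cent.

H-model: P₀ = D₀[(1+g_L) + H(g_S−g_L)]/(r−g_L), with H = 4/2 = 2.
P₀ = 9.75 × [(1+0.047) + 2×(0.188−0.047)] / (0.086−0.047)
   = 9.75 × 1.3290 / 0.039 = 332.2500

$332.25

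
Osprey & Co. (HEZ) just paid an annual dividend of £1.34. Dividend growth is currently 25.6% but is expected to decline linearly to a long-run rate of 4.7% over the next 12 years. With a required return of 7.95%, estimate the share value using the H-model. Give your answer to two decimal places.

£94.87

H-model: P₀ = D₀[(1+g_L) + H(g_S−g_L)]/(r−g_L), with H = 12/2 = 6.
P₀ = 1.34 × [(1+0.047) + 6×(0.256−0.047)] / (0.0795−0.047)
   = 1.34 × 2.3010 / 0.0325 = 94.8720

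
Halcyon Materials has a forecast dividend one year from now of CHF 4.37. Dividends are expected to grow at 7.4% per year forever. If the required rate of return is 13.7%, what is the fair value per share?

CHF 69.37

Gordon growth model: P₀ = D₁/(r − g), with D₁ = 4.37 given directly.
P₀ = 4.3700 / (0.137 − 0.074) = 4.3700 / 0.063 = 69.3651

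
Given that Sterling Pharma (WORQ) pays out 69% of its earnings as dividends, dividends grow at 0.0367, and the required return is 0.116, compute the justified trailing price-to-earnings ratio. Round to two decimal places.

Justified trailing P/E = b(1+g)/(r−g) = 0.69×(1+0.0367)/(0.116−0.0367) = 9.0205

9.02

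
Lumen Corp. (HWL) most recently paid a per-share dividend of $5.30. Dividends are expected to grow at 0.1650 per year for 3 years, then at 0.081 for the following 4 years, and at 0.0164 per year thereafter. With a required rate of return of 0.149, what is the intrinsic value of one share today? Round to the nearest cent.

$68.54

Three-stage DDM. Project D₁…D_7; terminal Gordon value at t=7 with g = 0.0164; discount at r = 0.149.
D_1 = 6.1745
D_2 = 7.1933
D_3 = 8.3802
D_4 = 9.0590
D_5 = 9.7928
D_6 = 10.5860
D_7 = 11.4434
TV_7 = 11.6311/(0.149−0.0164) = 87.7157
P₀ = Σ Dₜ/(1+r)ᵗ + TV_7/(1+r)^7 = 68.5403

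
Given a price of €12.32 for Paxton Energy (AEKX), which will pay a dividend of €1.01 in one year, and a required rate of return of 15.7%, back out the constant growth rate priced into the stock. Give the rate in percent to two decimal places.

From P₀ = D₁/(r − g), the implied growth is g = r − D₁/P₀.
g = 0.157 − 1.01/12.32 = 0.157 − 0.08198 = 0.07502

7.50%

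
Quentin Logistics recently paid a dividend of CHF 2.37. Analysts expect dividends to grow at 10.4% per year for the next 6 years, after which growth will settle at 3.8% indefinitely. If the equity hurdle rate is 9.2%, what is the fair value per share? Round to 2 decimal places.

Two-stage DDM. Project D₁…D_6 at 0.104, terminal growth 0.038, discount at r = 0.092.
D_1 = 2.6165
D_2 = 2.8886
D_3 = 3.1890
D_4 = 3.5207
D_5 = 3.8868
D_6 = 4.2910
Terminal value at t=6: TV = D_7/(r−g) = 4.4541/(0.092−0.038) = 82.4834
P₀ = 2.6165/(1+0.092)^1 + 2.8886/(1+0.092)^2 + 3.1890/(1+0.092)^3 + 3.5207/(1+0.092)^4 + 3.8868/(1+0.092)^5 + 4.2910/(1+0.092)^6 + 82.4834/(1+0.092)^6 = 63.4212

CHF 63.42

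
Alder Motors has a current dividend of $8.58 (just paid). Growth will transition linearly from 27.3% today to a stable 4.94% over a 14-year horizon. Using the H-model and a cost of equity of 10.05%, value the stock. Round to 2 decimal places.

H-model: P₀ = D₀[(1+g_L) + H(g_S−g_L)]/(r−g_L), with H = 14/2 = 7.
P₀ = 8.58 × [(1+0.0494) + 7×(0.273−0.0494)] / (0.1005−0.0494)
   = 8.58 × 2.6146 / 0.0511 = 439.0072

$439.01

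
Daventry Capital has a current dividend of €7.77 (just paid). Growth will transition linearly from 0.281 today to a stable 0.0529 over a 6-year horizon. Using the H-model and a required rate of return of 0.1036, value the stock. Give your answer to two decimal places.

€266.23

H-model: P₀ = D₀[(1+g_L) + H(g_S−g_L)]/(r−g_L), with H = 6/2 = 3.
P₀ = 7.77 × [(1+0.0529) + 3×(0.281−0.0529)] / (0.1036−0.0529)
   = 7.77 × 1.7372 / 0.0507 = 266.2336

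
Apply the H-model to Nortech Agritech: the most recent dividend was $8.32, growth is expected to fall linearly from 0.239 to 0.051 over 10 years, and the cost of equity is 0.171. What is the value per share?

$138.04

H-model: P₀ = D₀[(1+g_L) + H(g_S−g_L)]/(r−g_L), with H = 10/2 = 5.
P₀ = 8.32 × [(1+0.051) + 5×(0.239−0.051)] / (0.171−0.051)
   = 8.32 × 1.9910 / 0.12 = 138.0427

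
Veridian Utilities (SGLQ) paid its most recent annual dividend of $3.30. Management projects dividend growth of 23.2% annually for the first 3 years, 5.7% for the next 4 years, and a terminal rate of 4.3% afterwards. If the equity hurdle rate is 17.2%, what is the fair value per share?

Three-stage DDM. Project D₁…D_7; terminal Gordon value at t=7 with g = 0.043; discount at r = 0.172.
D_1 = 4.0656
D_2 = 5.0088
D_3 = 6.1709
D_4 = 6.5226
D_5 = 6.8944
D_6 = 7.2874
D_7 = 7.7028
TV_7 = 8.0340/(0.172−0.043) = 62.2789
P₀ = Σ Dₜ/(1+r)ᵗ + TV_7/(1+r)^7 = 43.3760

$43.38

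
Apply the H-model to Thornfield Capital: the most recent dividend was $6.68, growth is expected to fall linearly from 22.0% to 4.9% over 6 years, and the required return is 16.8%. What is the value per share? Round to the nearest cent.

H-model: P₀ = D₀[(1+g_L) + H(g_S−g_L)]/(r−g_L), with H = 6/2 = 3.
P₀ = 6.68 × [(1+0.049) + 3×(0.22−0.049)] / (0.168−0.049)
   = 6.68 × 1.5620 / 0.119 = 87.6820

$87.68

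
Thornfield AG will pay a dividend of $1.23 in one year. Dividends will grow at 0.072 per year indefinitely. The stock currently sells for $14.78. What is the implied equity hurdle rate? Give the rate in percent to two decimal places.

Rearranging the constant-growth DDM: r = D₁/P₀ + g.
r = 1.2300 / 14.78 + 0.072 = 0.08322 + 0.072 = 0.15522

15.52%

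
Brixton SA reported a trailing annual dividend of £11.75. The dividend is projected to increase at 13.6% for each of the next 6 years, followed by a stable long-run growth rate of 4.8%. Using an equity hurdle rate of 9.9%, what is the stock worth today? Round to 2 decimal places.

£373.81

Two-stage DDM. Project D₁…D_6 at 0.136, terminal growth 0.048, discount at r = 0.099.
D_1 = 13.3480
D_2 = 15.1633
D_3 = 17.2255
D_4 = 19.5682
D_5 = 22.2295
D_6 = 25.2527
Terminal value at t=6: TV = D_7/(r−g) = 26.4648/(0.099−0.048) = 518.9183
P₀ = 13.3480/(1+0.099)^1 + 15.1633/(1+0.099)^2 + 17.2255/(1+0.099)^3 + 19.5682/(1+0.099)^4 + 22.2295/(1+0.099)^5 + 25.2527/(1+0.099)^6 + 518.9183/(1+0.099)^6 = 373.8081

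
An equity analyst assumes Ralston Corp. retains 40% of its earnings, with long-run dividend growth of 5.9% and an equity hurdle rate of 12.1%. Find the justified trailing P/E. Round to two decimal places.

10.25

Payout ratio b = 1 − 0.40 = 0.60.
Justified trailing P/E = b(1+g)/(r−g) = 0.60×(1+0.059)/(0.121−0.059) = 10.2484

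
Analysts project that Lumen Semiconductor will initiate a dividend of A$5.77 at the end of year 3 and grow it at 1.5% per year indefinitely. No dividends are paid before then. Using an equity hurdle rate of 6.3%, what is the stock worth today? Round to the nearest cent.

A$106.38

Deferred-dividend DDM. At t=2 the remaining stream is a growing perpetuity with first payment D_3 = 5.77.
V_2 = D_3/(r−g) = 5.77/(0.063−0.015) = 120.2083
P₀ = V_2/(1+r)^2 = 120.2083/(1+0.063)^2 = 106.3820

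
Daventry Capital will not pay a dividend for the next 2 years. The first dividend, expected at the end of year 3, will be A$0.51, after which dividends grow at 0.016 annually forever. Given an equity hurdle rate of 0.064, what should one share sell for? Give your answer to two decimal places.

Deferred-dividend DDM. At t=2 the remaining stream is a growing perpetuity with first payment D_3 = 0.51.
V_2 = D_3/(r−g) = 0.51/(0.064−0.016) = 10.6250
P₀ = V_2/(1+r)^2 = 10.6250/(1+0.064)^2 = 9.3852

A$9.39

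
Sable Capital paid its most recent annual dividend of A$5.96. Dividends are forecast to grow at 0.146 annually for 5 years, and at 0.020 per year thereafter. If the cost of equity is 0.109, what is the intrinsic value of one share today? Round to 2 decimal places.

Two-stage DDM. Project D₁…D_5 at 0.146, terminal growth 0.02, discount at r = 0.109.
D_1 = 6.8302
D_2 = 7.8274
D_3 = 8.9702
D_4 = 10.2798
D_5 = 11.7807
Terminal value at t=5: TV = D_6/(r−g) = 12.0163/(0.109−0.02) = 135.0142
P₀ = 6.8302/(1+0.109)^1 + 7.8274/(1+0.109)^2 + 8.9702/(1+0.109)^3 + 10.2798/(1+0.109)^4 + 11.7807/(1+0.109)^5 + 135.0142/(1+0.109)^5 = 113.4050

A$113.41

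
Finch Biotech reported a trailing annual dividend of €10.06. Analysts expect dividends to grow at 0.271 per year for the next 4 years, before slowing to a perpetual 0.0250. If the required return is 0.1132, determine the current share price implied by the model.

Two-stage DDM. Project D₁…D_4 at 0.271, terminal growth 0.025, discount at r = 0.1132.
D_1 = 12.7863
D_2 = 16.2513
D_3 = 20.6554
D_4 = 26.2531
Terminal value at t=4: TV = D_5/(r−g) = 26.9094/(0.1132−0.025) = 305.0953
P₀ = 12.7863/(1+0.1132)^1 + 16.2513/(1+0.1132)^2 + 20.6554/(1+0.1132)^3 + 26.2531/(1+0.1132)^4 + 305.0953/(1+0.1132)^4 = 255.3439

€255.34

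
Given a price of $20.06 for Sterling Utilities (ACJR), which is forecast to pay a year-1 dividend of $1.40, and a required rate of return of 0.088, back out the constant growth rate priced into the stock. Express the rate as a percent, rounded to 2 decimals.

From P₀ = D₁/(r − g), the implied growth is g = r − D₁/P₀.
g = 0.088 − 1.40/20.06 = 0.088 − 0.06979 = 0.01821

1.82%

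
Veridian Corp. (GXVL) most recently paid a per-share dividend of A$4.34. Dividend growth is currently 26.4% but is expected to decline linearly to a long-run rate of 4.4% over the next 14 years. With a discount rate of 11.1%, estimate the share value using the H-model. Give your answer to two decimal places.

A$167.38

H-model: P₀ = D₀[(1+g_L) + H(g_S−g_L)]/(r−g_L), with H = 14/2 = 7.
P₀ = 4.34 × [(1+0.044) + 7×(0.264−0.044)] / (0.111−0.044)
   = 4.34 × 2.5840 / 0.067 = 167.3815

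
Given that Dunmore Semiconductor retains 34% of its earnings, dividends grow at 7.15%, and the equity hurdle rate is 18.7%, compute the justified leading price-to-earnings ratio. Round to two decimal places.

5.71

Payout ratio b = 1 − 0.34 = 0.66.
Justified leading P/E = b/(r−g) = 0.66/(0.187−0.0715) = 5.7143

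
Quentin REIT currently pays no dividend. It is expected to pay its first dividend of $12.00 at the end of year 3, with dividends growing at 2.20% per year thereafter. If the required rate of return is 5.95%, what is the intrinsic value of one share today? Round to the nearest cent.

Deferred-dividend DDM. At t=2 the remaining stream is a growing perpetuity with first payment D_3 = 12.00.
V_2 = D_3/(r−g) = 12.00/(0.0595−0.022) = 320.0000
P₀ = V_2/(1+r)^2 = 320.0000/(1+0.0595)^2 = 285.0677

$285.07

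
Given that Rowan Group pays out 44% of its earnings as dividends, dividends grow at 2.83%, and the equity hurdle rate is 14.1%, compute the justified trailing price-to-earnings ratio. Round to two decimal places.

4.01

Justified trailing P/E = b(1+g)/(r−g) = 0.44×(1+0.0283)/(0.141−0.0283) = 4.0147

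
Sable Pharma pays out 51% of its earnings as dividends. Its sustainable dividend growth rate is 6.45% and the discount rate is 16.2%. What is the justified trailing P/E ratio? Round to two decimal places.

5.57

Justified trailing P/E = b(1+g)/(r−g) = 0.51×(1+0.0645)/(0.162−0.0645) = 5.5682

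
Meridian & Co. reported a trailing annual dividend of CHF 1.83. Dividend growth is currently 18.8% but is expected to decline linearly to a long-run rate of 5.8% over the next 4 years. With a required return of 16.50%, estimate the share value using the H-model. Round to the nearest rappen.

H-model: P₀ = D₀[(1+g_L) + H(g_S−g_L)]/(r−g_L), with H = 4/2 = 2.
P₀ = 1.83 × [(1+0.058) + 2×(0.188−0.058)] / (0.165−0.058)
   = 1.83 × 1.3180 / 0.107 = 22.5415

CHF 22.54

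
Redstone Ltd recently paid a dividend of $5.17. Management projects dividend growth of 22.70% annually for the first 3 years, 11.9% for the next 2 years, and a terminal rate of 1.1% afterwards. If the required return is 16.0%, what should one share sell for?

Three-stage DDM. Project D₁…D_5; terminal Gordon value at t=5 with g = 0.011; discount at r = 0.16.
D_1 = 6.3436
D_2 = 7.7836
D_3 = 9.5505
D_4 = 10.6870
D_5 = 11.9587
TV_5 = 12.0903/(0.16−0.011) = 81.1427
P₀ = Σ Dₜ/(1+r)ᵗ + TV_5/(1+r)^5 = 67.6008

$67.60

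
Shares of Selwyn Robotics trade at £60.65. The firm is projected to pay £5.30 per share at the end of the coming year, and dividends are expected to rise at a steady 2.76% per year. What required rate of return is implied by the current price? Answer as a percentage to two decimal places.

11.50%

Rearranging the constant-growth DDM: r = D₁/P₀ + g.
r = 5.3000 / 60.65 + 0.0276 = 0.08739 + 0.0276 = 0.11499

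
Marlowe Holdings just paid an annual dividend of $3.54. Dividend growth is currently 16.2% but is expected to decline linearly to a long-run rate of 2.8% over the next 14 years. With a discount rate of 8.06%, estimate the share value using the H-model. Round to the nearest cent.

$132.31

H-model: P₀ = D₀[(1+g_L) + H(g_S−g_L)]/(r−g_L), with H = 14/2 = 7.
P₀ = 3.54 × [(1+0.028) + 7×(0.162−0.028)] / (0.0806−0.028)
   = 3.54 × 1.9660 / 0.0526 = 132.3125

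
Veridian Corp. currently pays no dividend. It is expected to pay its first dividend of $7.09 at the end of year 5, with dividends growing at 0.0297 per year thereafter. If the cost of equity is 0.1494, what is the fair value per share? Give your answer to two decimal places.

Deferred-dividend DDM. At t=4 the remaining stream is a growing perpetuity with first payment D_5 = 7.09.
V_4 = D_5/(r−g) = 7.09/(0.1494−0.0297) = 59.2314
P₀ = V_4/(1+r)^4 = 59.2314/(1+0.1494)^4 = 33.9365

$33.94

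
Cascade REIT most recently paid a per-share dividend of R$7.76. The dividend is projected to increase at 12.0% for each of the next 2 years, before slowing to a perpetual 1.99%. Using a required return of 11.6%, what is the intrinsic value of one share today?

R$98.55

Two-stage DDM. Project D₁…D_2 at 0.12, terminal growth 0.0199, discount at r = 0.116.
D_1 = 8.6912
D_2 = 9.7341
Terminal value at t=2: TV = D_3/(r−g) = 9.9279/(0.116−0.0199) = 103.3075
P₀ = 8.6912/(1+0.116)^1 + 9.7341/(1+0.116)^2 + 103.3075/(1+0.116)^2 = 98.5511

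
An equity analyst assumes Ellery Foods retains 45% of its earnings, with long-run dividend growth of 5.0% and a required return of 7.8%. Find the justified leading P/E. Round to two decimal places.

Payout ratio b = 1 − 0.45 = 0.55.
Justified leading P/E = b/(r−g) = 0.55/(0.078−0.05) = 19.6429

19.64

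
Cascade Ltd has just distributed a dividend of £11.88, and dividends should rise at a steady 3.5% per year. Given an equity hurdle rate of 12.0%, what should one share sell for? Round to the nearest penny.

Gordon growth model: P₀ = D₁/(r − g). D₁ = 11.88 × (1 + 0.035) = 12.2958.
P₀ = 12.2958 / (0.12 − 0.035) = 12.2958 / 0.085 = 144.6565

£144.66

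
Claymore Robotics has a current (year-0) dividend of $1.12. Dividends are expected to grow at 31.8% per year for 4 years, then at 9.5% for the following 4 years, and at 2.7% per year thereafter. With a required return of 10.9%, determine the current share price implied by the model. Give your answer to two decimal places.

Three-stage DDM. Project D₁…D_8; terminal Gordon value at t=8 with g = 0.027; discount at r = 0.109.
D_1 = 1.4762
D_2 = 1.9456
D_3 = 2.5643
D_4 = 3.3797
D_5 = 3.7008
D_6 = 4.0524
D_7 = 4.4373
D_8 = 4.8589
TV_8 = 4.9901/(0.109−0.027) = 60.8545
P₀ = Σ Dₜ/(1+r)ᵗ + TV_8/(1+r)^8 = 42.2838

$42.28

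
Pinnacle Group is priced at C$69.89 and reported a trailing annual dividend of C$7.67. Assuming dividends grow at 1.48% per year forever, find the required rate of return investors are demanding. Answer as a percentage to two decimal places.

Rearranging the constant-growth DDM: r = D₁/P₀ + g.
D₁ = 7.67 × (1 + 0.0148) = 7.7835.
r = 7.7835 / 69.89 + 0.0148 = 0.11137 + 0.0148 = 0.12617

12.62%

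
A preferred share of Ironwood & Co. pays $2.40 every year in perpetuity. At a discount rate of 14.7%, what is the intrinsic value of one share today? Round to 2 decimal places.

Zero-growth DDM (perpetuity): P₀ = D/r = 2.40 / 0.147 = 16.3265

$16.33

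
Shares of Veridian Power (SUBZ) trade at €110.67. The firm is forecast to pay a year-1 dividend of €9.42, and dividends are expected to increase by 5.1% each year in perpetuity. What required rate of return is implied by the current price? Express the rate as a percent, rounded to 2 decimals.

Rearranging the constant-growth DDM: r = D₁/P₀ + g.
r = 9.4200 / 110.67 + 0.051 = 0.08512 + 0.051 = 0.13612

13.61%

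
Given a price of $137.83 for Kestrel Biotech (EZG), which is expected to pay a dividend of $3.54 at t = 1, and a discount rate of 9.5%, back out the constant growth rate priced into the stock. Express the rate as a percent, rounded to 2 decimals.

From P₀ = D₁/(r − g), the implied growth is g = r − D₁/P₀.
g = 0.095 − 3.54/137.83 = 0.095 − 0.02568 = 0.06932

6.93%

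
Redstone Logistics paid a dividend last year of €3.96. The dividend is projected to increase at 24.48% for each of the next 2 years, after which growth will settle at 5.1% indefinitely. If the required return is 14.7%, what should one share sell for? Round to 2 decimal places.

€60.02

Two-stage DDM. Project D₁…D_2 at 0.2448, terminal growth 0.051, discount at r = 0.147.
D_1 = 4.9294
D_2 = 6.1361
Terminal value at t=2: TV = D_3/(r−g) = 6.4491/(0.147−0.051) = 67.1778
P₀ = 4.9294/(1+0.147)^1 + 6.1361/(1+0.147)^2 + 67.1778/(1+0.147)^2 = 60.0239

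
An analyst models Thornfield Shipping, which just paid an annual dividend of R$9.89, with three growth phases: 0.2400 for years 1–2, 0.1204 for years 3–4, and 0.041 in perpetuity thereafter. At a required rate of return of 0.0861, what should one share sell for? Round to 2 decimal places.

Three-stage DDM. Project D₁…D_4; terminal Gordon value at t=4 with g = 0.041; discount at r = 0.0861.
D_1 = 12.2636
D_2 = 15.2069
D_3 = 17.0378
D_4 = 19.0891
TV_4 = 19.8718/(0.0861−0.041) = 440.6158
P₀ = Σ Dₜ/(1+r)ᵗ + TV_4/(1+r)^4 = 367.8508

R$367.85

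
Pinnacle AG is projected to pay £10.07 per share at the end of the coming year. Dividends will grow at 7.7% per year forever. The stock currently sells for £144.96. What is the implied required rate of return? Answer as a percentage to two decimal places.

14.65%

Rearranging the constant-growth DDM: r = D₁/P₀ + g.
r = 10.0700 / 144.96 + 0.077 = 0.06947 + 0.077 = 0.14647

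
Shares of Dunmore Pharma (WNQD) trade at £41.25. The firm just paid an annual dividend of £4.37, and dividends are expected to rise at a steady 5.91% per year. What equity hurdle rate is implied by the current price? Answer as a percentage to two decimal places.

Rearranging the constant-growth DDM: r = D₁/P₀ + g.
D₁ = 4.37 × (1 + 0.0591) = 4.6283.
r = 4.6283 / 41.25 + 0.0591 = 0.11220 + 0.0591 = 0.17130

17.13%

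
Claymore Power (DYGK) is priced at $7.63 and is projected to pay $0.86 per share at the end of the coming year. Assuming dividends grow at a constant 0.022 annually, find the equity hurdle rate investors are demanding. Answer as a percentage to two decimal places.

13.47%

Rearranging the constant-growth DDM: r = D₁/P₀ + g.
r = 0.8600 / 7.63 + 0.022 = 0.11271 + 0.022 = 0.13471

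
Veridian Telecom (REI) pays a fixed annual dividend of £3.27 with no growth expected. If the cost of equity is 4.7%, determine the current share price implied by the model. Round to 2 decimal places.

Zero-growth DDM (perpetuity): P₀ = D/r = 3.27 / 0.047 = 69.5745

£69.57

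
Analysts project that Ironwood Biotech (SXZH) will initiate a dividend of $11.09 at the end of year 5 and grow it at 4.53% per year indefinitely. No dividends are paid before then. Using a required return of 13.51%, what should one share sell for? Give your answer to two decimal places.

Deferred-dividend DDM. At t=4 the remaining stream is a growing perpetuity with first payment D_5 = 11.09.
V_4 = D_5/(r−g) = 11.09/(0.1351−0.0453) = 123.4967
P₀ = V_4/(1+r)^4 = 123.4967/(1+0.1351)^4 = 74.3907

$74.39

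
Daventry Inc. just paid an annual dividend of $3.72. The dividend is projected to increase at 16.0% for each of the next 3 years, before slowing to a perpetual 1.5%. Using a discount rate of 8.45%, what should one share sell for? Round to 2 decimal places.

Two-stage DDM. Project D₁…D_3 at 0.16, terminal growth 0.015, discount at r = 0.0845.
D_1 = 4.3152
D_2 = 5.0056
D_3 = 5.8065
Terminal value at t=3: TV = D_4/(r−g) = 5.8936/(0.0845−0.015) = 84.8004
P₀ = 4.3152/(1+0.0845)^1 + 5.0056/(1+0.0845)^2 + 5.8065/(1+0.0845)^3 + 84.8004/(1+0.0845)^3 = 79.2701

$79.27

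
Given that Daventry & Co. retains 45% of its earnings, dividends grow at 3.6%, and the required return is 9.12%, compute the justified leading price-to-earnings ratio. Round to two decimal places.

Payout ratio b = 1 − 0.45 = 0.55.
Justified leading P/E = b/(r−g) = 0.55/(0.0912−0.036) = 9.9638

9.96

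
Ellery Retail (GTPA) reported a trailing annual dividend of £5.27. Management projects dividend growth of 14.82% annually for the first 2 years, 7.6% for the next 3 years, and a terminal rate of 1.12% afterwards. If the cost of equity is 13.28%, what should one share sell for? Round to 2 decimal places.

Three-stage DDM. Project D₁…D_5; terminal Gordon value at t=5 with g = 0.0112; discount at r = 0.1328.
D_1 = 6.0510
D_2 = 6.9478
D_3 = 7.4758
D_4 = 8.0440
D_5 = 8.6553
TV_5 = 8.7522/(0.1328−0.0112) = 71.9757
P₀ = Σ Dₜ/(1+r)ᵗ + TV_5/(1+r)^5 = 64.0087

£64.01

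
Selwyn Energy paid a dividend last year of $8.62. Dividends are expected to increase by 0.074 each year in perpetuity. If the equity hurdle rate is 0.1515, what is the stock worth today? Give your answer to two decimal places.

Gordon growth model: P₀ = D₁/(r − g). D₁ = 8.62 × (1 + 0.074) = 9.2579.
P₀ = 9.2579 / (0.1515 − 0.074) = 9.2579 / 0.0775 = 119.4565

$119.46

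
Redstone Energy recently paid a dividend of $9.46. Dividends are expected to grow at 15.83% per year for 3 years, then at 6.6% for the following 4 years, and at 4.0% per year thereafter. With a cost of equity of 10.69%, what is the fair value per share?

$215.55

Three-stage DDM. Project D₁…D_7; terminal Gordon value at t=7 with g = 0.04; discount at r = 0.1069.
D_1 = 10.9575
D_2 = 12.6921
D_3 = 14.7013
D_4 = 15.6715
D_5 = 16.7059
D_6 = 17.8084
D_7 = 18.9838
TV_7 = 19.7432/(0.1069−0.04) = 295.1144
P₀ = Σ Dₜ/(1+r)ᵗ + TV_7/(1+r)^7 = 215.5526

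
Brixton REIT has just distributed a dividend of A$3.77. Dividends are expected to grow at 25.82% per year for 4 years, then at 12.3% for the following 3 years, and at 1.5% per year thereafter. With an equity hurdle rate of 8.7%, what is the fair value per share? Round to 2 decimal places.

Three-stage DDM. Project D₁…D_7; terminal Gordon value at t=7 with g = 0.015; discount at r = 0.087.
D_1 = 4.7434
D_2 = 5.9682
D_3 = 7.5091
D_4 = 9.4480
D_5 = 10.6101
D_6 = 11.9152
D_7 = 13.3807
TV_7 = 13.5814/(0.087−0.015) = 188.6309
P₀ = Σ Dₜ/(1+r)ᵗ + TV_7/(1+r)^7 = 148.9034

A$148.90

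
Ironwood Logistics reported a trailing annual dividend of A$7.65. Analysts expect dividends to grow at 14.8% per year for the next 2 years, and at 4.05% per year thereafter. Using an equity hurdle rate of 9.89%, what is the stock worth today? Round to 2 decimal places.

A$165.09

Two-stage DDM. Project D₁…D_2 at 0.148, terminal growth 0.0405, discount at r = 0.0989.
D_1 = 8.7822
D_2 = 10.0820
Terminal value at t=2: TV = D_3/(r−g) = 10.4903/(0.0989−0.0405) = 179.6282
P₀ = 8.7822/(1+0.0989)^1 + 10.0820/(1+0.0989)^2 + 179.6282/(1+0.0989)^2 = 165.0911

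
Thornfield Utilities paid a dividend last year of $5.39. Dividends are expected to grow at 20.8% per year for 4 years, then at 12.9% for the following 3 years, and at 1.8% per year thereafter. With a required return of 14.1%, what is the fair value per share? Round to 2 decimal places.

$99.11

Three-stage DDM. Project D₁…D_7; terminal Gordon value at t=7 with g = 0.018; discount at r = 0.141.
D_1 = 6.5111
D_2 = 7.8654
D_3 = 9.5014
D_4 = 11.4777
D_5 = 12.9584
D_6 = 14.6300
D_7 = 16.5173
TV_7 = 16.8146/(0.141−0.018) = 136.7039
P₀ = Σ Dₜ/(1+r)ᵗ + TV_7/(1+r)^7 = 99.1056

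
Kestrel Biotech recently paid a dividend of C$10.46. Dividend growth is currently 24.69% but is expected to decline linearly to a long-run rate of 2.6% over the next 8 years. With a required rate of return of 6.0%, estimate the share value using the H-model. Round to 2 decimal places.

H-model: P₀ = D₀[(1+g_L) + H(g_S−g_L)]/(r−g_L), with H = 8/2 = 4.
P₀ = 10.46 × [(1+0.026) + 4×(0.2469−0.026)] / (0.06−0.026)
   = 10.46 × 1.9096 / 0.034 = 587.4828

C$587.48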